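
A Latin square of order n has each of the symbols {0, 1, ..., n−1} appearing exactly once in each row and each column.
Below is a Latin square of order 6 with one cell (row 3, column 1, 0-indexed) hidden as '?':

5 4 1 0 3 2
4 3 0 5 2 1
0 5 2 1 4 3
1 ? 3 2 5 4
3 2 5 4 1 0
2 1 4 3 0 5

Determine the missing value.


Row 3 contains symbols [1, 2, 3, 4, 5] — missing [0].
Column 1 contains symbols [1, 2, 3, 4, 5] — missing [0].
The missing symbol must appear in both missing sets; intersection = [0].
Therefore the hidden value is 0.

Missing value = 0.


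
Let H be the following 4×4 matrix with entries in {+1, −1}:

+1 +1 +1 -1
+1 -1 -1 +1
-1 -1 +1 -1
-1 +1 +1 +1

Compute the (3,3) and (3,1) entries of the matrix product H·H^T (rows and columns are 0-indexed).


Row 1 of H: [1, -1, -1, 1].
Row 3 of H: [-1, 1, 1, 1].
(H·H^T)[3][3] = Σ_j H[3][j]·H[3][j] = (-1)² + (1)² + (1)² + (1)² = 1 + 1 + 1 + 1 = 4.
(H·H^T)[3][1] = Σ_j H[3][j]·H[1][j] = (-1)·(1) + (1)·(-1) + (1)·(-1) + (1)·(1) = -1 + -1 + -1 + 1 = -2.
Rows 3 and 1 are not orthogonal (dot product = -2 ≠ 0), so H is not a Hadamard matrix.

(3,3) entry = 4; (3,1) entry = -2.


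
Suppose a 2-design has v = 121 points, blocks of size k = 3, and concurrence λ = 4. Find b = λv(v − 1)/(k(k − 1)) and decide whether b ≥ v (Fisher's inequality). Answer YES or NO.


b = λv(v − 1)/(k(k − 1)) = 4·121·120/(3·2) = 58080/6 = 9680.
Compare with v = 121: b ≥ v, so Fisher's inequality holds.

YES


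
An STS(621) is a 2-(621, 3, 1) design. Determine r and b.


An STS(v) is a 2-(v, 3, 1) BIBD: block size k = 3, λ = 1.
Replication: r(k − 1) = λ(v − 1) ⇒ r·2 = 621 − 1 = 620 ⇒ r = 310.
Block count: bk = vr ⇒ b·3 = 621·310 = 192510 ⇒ b = 64170.
(Check via b = v(v − 1)/6 = 621·620/6 = 385020/6 = 64170.)

r = 310, b = 64170.


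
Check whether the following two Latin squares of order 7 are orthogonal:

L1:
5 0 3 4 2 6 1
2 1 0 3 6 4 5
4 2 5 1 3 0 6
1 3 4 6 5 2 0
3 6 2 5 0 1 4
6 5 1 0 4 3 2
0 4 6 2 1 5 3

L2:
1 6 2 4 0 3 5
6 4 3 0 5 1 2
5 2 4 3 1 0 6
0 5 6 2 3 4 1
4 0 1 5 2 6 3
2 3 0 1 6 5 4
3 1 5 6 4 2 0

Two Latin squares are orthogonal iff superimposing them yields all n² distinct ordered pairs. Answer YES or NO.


Form the n² = 49 superimposed pairs (L1[i][j], L2[i][j]), row by row (rows and columns indexed from 0):
row 0: (5,1) (0,6) (3,2) (4,4) (2,0) (6,3) (1,5)
row 1: (2,6) (1,4) (0,3) (3,0) (6,5) (4,1) (5,2)
row 2: (4,5) (2,2) (5,4) (1,3) (3,1) (0,0) (6,6)
row 3: (1,0) (3,5) (4,6) (6,2) (5,3) (2,4) (0,1)
row 4: (3,4) (6,0) (2,1) (5,5) (0,2) (1,6) (4,3)
row 5: (6,2) (5,3) (1,0) (0,1) (4,6) (3,5) (2,4)
row 6: (0,3) (4,1) (6,5) (2,6) (1,4) (5,2) (3,0)
Orthogonality requires all 49 pairs distinct.
But the pair (6,2) repeats: cell (3,3) has L1 = 6, L2 = 2, and cell (5,0) has L1 = 6, L2 = 2.
A repeated pair means some other pair never occurs (only 35 distinct pairs out of 49), so the squares are not orthogonal.
Conclusion: NO.

NO


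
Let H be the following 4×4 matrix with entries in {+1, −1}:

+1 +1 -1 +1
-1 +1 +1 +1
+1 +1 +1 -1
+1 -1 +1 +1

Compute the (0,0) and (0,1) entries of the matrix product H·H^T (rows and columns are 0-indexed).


Row 0 of H: [1, 1, -1, 1].
Row 1 of H: [-1, 1, 1, 1].
(H·H^T)[0][0] = Σ_j H[0][j]·H[0][j] = (1)² + (1)² + (-1)² + (1)² = 1 + 1 + 1 + 1 = 4.
(H·H^T)[0][1] = Σ_j H[0][j]·H[1][j] = (1)·(-1) + (1)·(1) + (-1)·(1) + (1)·(1) = -1 + 1 + -1 + 1 = 0.
So rows 0 and 1 are orthogonal; the diagonal entry equals n = 4.

(0,0) entry = 4; (0,1) entry = 0.


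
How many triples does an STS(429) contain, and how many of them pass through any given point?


An STS(v) is a 2-(v, 3, 1) BIBD: block size k = 3, λ = 1.
Replication: r(k − 1) = λ(v − 1) ⇒ r·2 = 429 − 1 = 428 ⇒ r = 214.
Block count: bk = vr ⇒ b·3 = 429·214 = 91806 ⇒ b = 30602.

r = 214, b = 30602.


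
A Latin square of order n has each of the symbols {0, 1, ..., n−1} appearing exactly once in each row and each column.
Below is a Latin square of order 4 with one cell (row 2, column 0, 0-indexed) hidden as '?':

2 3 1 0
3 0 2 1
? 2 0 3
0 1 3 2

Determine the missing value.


Row 2 contains symbols [0, 2, 3] — missing [1].
Column 0 contains symbols [0, 2, 3] — missing [1].
The missing symbol must appear in both missing sets; intersection = [1].
Therefore the hidden value is 1.

Missing value = 1.


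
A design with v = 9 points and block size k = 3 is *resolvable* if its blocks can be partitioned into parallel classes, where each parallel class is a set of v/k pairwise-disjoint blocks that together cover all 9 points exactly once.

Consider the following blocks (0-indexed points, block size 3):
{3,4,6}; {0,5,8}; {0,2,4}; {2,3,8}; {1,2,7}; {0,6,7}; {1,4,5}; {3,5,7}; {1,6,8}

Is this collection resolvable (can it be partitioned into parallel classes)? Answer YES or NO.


v = 9, block size k = 3, number of blocks = 9.
For resolvability, blocks must partition into parallel classes of size v/k = 3.
Total blocks must therefore be a multiple of 3: 9 = 3·3 + 0 ⇒ divisible ✓.
Greedy packing gives 3 candidate class(es). Each should be a full parallel class (size 3, covers all 9 points).
  Class 1 (3 blocks): {3,4,6}; {0,5,8}; {1,2,7}. Points covered: [0, 1, 2, 3, 4, 5, 6, 7, 8].
  Class 2 (3 blocks): {0,2,4}; {3,5,7}; {1,6,8}. Points covered: [0, 1, 2, 3, 4, 5, 6, 7, 8].
  Class 3 (3 blocks): {2,3,8}; {0,6,7}; {1,4,5}. Points covered: [0, 1, 2, 3, 4, 5, 6, 7, 8].
All classes full (size 3)? YES. All classes cover every point? YES.
Resolvable? YES.

YES


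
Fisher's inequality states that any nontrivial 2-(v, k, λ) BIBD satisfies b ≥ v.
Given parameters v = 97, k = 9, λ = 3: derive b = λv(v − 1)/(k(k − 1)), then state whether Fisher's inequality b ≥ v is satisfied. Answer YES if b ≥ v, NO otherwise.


r = λ(v − 1)/(k − 1) = 3·96/8 = 36.
b = vr/k = 97·36/9 = 388.
Fisher's inequality: b ≥ v ⇔ 388 ≥ 97? YES.

YES


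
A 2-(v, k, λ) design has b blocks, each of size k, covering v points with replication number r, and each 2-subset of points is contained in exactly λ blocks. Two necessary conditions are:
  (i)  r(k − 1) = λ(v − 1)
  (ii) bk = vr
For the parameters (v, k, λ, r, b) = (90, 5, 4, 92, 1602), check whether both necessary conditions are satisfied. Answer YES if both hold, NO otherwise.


Condition (i): r(k − 1) = 92·4 = 368; λ(v − 1) = 4·89 = 356. Match? NO.
Condition (ii): bk = 1602·5 = 8010; vr = 90·92 = 8280. Match? NO.
Both conditions hold? NO.

NO


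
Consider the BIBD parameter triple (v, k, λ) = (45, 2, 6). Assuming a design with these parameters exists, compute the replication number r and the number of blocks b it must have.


Any 2-(v, k, λ) BIBD satisfies two necessary conditions:
  (i)  Each point sits in r blocks, and counting incidences through any fixed point gives r(k − 1) = λ(v − 1), so r = λ(v − 1)/(k − 1).
  (ii) Total incidences bk = vr, so b = vr/k.
Step 1: r = λ(v − 1)/(k − 1) = 6·(45 − 1)/(2 − 1) = 6·44/1 = 264/1 = 264.
Step 2: b = vr/k = 45·264/2 = 11880/2 = 5940.
Check integrality: r = 264 ∈ Z ✓, b = 5940 ∈ Z ✓.
(These identities are necessary conditions: they determine r and b for any design with these parameters, but do not by themselves prove that one exists.)

r = 264, b = 5940.


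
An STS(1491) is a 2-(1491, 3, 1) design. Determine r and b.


An STS(v) is a 2-(v, 3, 1) BIBD: block size k = 3, λ = 1.
Replication: r(k − 1) = λ(v − 1) ⇒ r·2 = 1491 − 1 = 1490 ⇒ r = 745.
Block count: b = v(v − 1)/6 = 1491·1490/6 = 2221590/6 = 370265.
(Check via bk = vr: 370265·3 = 1110795 = 1491·745 = 1110795 ✓.)

r = 745, b = 370265.


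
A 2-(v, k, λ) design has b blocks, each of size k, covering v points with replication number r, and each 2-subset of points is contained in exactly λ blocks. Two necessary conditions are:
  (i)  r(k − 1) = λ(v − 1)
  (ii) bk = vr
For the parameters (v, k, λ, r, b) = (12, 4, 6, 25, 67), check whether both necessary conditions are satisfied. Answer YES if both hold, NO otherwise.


Condition (i): r(k − 1) = 25·3 = 75; λ(v − 1) = 6·11 = 66. Match? NO.
Condition (ii): bk = 67·4 = 268; vr = 12·25 = 300. Match? NO.
Both conditions hold? NO.

NO


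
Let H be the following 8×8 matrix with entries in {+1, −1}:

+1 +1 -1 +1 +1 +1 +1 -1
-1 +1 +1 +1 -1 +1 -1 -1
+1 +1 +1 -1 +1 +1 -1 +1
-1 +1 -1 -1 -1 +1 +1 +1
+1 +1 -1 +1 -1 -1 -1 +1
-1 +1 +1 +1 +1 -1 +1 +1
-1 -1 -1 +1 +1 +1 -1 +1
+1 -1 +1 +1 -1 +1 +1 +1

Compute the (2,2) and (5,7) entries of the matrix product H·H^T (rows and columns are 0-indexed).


Row 2 of H: [1, 1, 1, -1, 1, 1, -1, 1].
Row 5 of H: [-1, 1, 1, 1, 1, -1, 1, 1].
Row 7 of H: [1, -1, 1, 1, -1, 1, 1, 1].
(H·H^T)[2][2] = Σ_j H[2][j]·H[2][j] = (1)² + (1)² + (1)² + (-1)² + (1)² + (1)² + (-1)² + (1)² = 1 + 1 + 1 + 1 + 1 + 1 + 1 + 1 = 8.
(H·H^T)[5][7] = Σ_j H[5][j]·H[7][j] = (-1)·(1) + (1)·(-1) + (1)·(1) + (1)·(1) + (1)·(-1) + (-1)·(1) + (1)·(1) + (1)·(1) = -1 + -1 + 1 + 1 + -1 + -1 + 1 + 1 = 0.
So rows 5 and 7 are orthogonal; the diagonal entry equals n = 8.

(2,2) entry = 8; (5,7) entry = 0.


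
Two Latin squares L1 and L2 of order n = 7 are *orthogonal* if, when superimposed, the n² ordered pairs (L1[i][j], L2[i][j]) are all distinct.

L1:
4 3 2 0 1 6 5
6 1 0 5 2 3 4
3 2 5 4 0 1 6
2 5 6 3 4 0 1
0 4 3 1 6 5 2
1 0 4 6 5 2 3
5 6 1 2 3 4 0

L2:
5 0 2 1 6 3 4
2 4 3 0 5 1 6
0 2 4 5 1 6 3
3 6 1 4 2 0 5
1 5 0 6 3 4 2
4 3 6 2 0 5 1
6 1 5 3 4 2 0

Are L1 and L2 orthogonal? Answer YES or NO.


Form the n² = 49 superimposed pairs (L1[i][j], L2[i][j]), row by row (rows and columns indexed from 0):
row 0: (4,5) (3,0) (2,2) (0,1) (1,6) (6,3) (5,4)
row 1: (6,2) (1,4) (0,3) (5,0) (2,5) (3,1) (4,6)
row 2: (3,0) (2,2) (5,4) (4,5) (0,1) (1,6) (6,3)
row 3: (2,3) (5,6) (6,1) (3,4) (4,2) (0,0) (1,5)
row 4: (0,1) (4,5) (3,0) (1,6) (6,3) (5,4) (2,2)
row 5: (1,4) (0,3) (4,6) (6,2) (5,0) (2,5) (3,1)
row 6: (5,6) (6,1) (1,5) (2,3) (3,4) (4,2) (0,0)
Orthogonality requires all 49 pairs distinct.
But the pair (3,0) repeats: cell (0,1) has L1 = 3, L2 = 0, and cell (2,0) has L1 = 3, L2 = 0.
A repeated pair means some other pair never occurs (only 21 distinct pairs out of 49), so the squares are not orthogonal.
Conclusion: NO.

NO


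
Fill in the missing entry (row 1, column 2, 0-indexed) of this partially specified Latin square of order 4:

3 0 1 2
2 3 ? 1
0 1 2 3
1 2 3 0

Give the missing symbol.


Row 1 contains symbols [1, 2, 3] — missing [0].
Column 2 contains symbols [1, 2, 3] — missing [0].
The missing symbol must appear in both missing sets; intersection = [0].
Therefore the hidden value is 0.

Missing value = 0.


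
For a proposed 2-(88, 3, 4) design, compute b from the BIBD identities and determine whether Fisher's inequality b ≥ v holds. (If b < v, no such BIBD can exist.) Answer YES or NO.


b = λv(v − 1)/(k(k − 1)) = 4·88·87/(3·2) = 30624/6 = 5104.
Compare with v = 88: b ≥ v, so Fisher's inequality holds.

YES


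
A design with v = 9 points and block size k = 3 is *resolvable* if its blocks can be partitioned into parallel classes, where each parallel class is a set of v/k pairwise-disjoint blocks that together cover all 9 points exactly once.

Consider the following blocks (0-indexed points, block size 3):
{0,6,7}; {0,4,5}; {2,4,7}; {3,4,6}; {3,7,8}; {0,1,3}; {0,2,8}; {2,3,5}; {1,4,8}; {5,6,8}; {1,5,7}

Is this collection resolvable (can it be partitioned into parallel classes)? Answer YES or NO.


v = 9, block size k = 3, number of blocks = 11.
For resolvability, blocks must partition into parallel classes of size v/k = 3.
Total blocks must therefore be a multiple of 3: 11 = 3·3 + 2 ⇒ not divisible ✗.
Resolvable? NO.

NO


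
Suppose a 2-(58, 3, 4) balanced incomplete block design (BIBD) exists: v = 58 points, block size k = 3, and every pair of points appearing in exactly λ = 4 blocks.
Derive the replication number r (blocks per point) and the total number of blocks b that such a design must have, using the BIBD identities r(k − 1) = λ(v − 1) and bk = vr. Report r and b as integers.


Any 2-(v, k, λ) BIBD satisfies two necessary conditions:
  (i)  Each point sits in r blocks, and counting incidences through any fixed point gives r(k − 1) = λ(v − 1), so r = λ(v − 1)/(k − 1).
  (ii) Total incidences bk = vr, so b = vr/k.
Step 1: r = λ(v − 1)/(k − 1) = 4·(58 − 1)/(3 − 1) = 4·57/2 = 228/2 = 114.
Step 2: b = vr/k = 58·114/3 = 6612/3 = 2204.
Check integrality: r = 114 ∈ Z ✓, b = 2204 ∈ Z ✓.
(These identities are necessary conditions: they determine r and b for any design with these parameters, but do not by themselves prove that one exists.)

r = 114, b = 2204.


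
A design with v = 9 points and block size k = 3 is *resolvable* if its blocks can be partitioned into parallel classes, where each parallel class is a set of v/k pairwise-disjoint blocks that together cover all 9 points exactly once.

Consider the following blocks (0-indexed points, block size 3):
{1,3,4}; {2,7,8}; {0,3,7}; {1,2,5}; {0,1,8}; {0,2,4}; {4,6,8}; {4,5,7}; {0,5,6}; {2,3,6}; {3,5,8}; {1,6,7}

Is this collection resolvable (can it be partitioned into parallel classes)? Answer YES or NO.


v = 9, block size k = 3, number of blocks = 12.
For resolvability, blocks must partition into parallel classes of size v/k = 3.
Total blocks must therefore be a multiple of 3: 12 = 3·4 + 0 ⇒ divisible ✓.
Greedy packing gives 4 candidate class(es). Each should be a full parallel class (size 3, covers all 9 points).
  Class 1 (3 blocks): {1,3,4}; {2,7,8}; {0,5,6}. Points covered: [0, 1, 2, 3, 4, 5, 6, 7, 8].
  Class 2 (3 blocks): {0,3,7}; {1,2,5}; {4,6,8}. Points covered: [0, 1, 2, 3, 4, 5, 6, 7, 8].
  Class 3 (3 blocks): {0,1,8}; {4,5,7}; {2,3,6}. Points covered: [0, 1, 2, 3, 4, 5, 6, 7, 8].
  Class 4 (3 blocks): {0,2,4}; {3,5,8}; {1,6,7}. Points covered: [0, 1, 2, 3, 4, 5, 6, 7, 8].
All classes full (size 3)? YES. All classes cover every point? YES.
Resolvable? YES.

YES


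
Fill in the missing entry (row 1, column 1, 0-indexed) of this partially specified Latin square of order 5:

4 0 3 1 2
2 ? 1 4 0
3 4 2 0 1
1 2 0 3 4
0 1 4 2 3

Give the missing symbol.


Row 1 contains symbols [0, 1, 2, 4] — missing [3].
Column 1 contains symbols [0, 1, 2, 4] — missing [3].
The missing symbol must appear in both missing sets; intersection = [3].
Therefore the hidden value is 3.

Missing value = 3.


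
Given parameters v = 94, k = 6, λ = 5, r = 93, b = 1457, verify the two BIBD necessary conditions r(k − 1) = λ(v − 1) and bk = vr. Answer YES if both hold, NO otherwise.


Condition (i): r(k − 1) = 93·5 = 465; λ(v − 1) = 5·93 = 465. Match? YES.
Condition (ii): bk = 1457·6 = 8742; vr = 94·93 = 8742. Match? YES.
Both conditions hold? YES.

YES


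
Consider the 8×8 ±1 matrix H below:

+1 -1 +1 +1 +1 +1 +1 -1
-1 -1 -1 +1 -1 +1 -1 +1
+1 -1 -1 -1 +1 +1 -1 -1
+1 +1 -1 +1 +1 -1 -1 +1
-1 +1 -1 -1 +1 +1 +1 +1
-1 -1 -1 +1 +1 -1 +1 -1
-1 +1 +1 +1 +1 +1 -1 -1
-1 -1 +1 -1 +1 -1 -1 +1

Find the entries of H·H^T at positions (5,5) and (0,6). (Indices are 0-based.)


Row 0 of H: [1, -1, 1, 1, 1, 1, 1, -1].
Row 5 of H: [-1, -1, -1, 1, 1, -1, 1, -1].
Row 6 of H: [-1, 1, 1, 1, 1, 1, -1, -1].
(H·H^T)[5][5] = Σ_j H[5][j]·H[5][j] = (-1)² + (-1)² + (-1)² + (1)² + (1)² + (-1)² + (1)² + (-1)² = 1 + 1 + 1 + 1 + 1 + 1 + 1 + 1 = 8.
(H·H^T)[0][6] = Σ_j H[0][j]·H[6][j] = (1)·(-1) + (-1)·(1) + (1)·(1) + (1)·(1) + (1)·(1) + (1)·(1) + (1)·(-1) + (-1)·(-1) = -1 + -1 + 1 + 1 + 1 + 1 + -1 + 1 = 2.
Rows 0 and 6 are not orthogonal (dot product = 2 ≠ 0), so H is not a Hadamard matrix.

(5,5) entry = 8; (0,6) entry = 2.


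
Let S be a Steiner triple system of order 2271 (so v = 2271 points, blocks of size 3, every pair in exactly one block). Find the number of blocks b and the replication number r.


An STS(v) is a 2-(v, 3, 1) BIBD: block size k = 3, λ = 1.
Replication: r(k − 1) = λ(v − 1) ⇒ r·2 = 2271 − 1 = 2270 ⇒ r = 1135.
Block count: b = v(v − 1)/6 = 2271·2270/6 = 5155170/6 = 859195.

r = 1135, b = 859195.


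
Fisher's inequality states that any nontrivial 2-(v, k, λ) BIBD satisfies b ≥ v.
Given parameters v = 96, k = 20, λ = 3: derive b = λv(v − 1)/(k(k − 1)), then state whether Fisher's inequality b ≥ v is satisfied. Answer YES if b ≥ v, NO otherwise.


r = λ(v − 1)/(k − 1) = 3·95/19 = 15.
b = vr/k = 96·15/20 = 72.
Fisher's inequality: b ≥ v ⇔ 72 ≥ 96? NO.

NO


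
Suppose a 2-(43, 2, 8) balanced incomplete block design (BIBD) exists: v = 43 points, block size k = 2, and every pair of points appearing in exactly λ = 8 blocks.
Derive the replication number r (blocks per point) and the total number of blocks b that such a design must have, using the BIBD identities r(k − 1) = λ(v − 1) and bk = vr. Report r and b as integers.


Any 2-(v, k, λ) BIBD satisfies two necessary conditions:
  (i)  Each point sits in r blocks, and counting incidences through any fixed point gives r(k − 1) = λ(v − 1), so r = λ(v − 1)/(k − 1).
  (ii) Total incidences bk = vr, so b = vr/k.
Step 1: r = λ(v − 1)/(k − 1) = 8·(43 − 1)/(2 − 1) = 8·42/1 = 336/1 = 336.
Step 2: b = vr/k = 43·336/2 = 14448/2 = 7224.
Check integrality: r = 336 ∈ Z ✓, b = 7224 ∈ Z ✓.
(These identities are necessary conditions: they determine r and b for any design with these parameters, but do not by themselves prove that one exists.)

r = 336, b = 7224.


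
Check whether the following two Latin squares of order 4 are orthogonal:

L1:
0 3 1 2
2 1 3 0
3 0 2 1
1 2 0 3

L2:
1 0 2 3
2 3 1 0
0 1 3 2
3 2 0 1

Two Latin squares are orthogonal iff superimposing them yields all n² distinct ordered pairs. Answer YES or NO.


Form the n² = 16 superimposed pairs (L1[i][j], L2[i][j]), row by row (rows and columns indexed from 0):
row 0: (0,1) (3,0) (1,2) (2,3)
row 1: (2,2) (1,3) (3,1) (0,0)
row 2: (3,0) (0,1) (2,3) (1,2)
row 3: (1,3) (2,2) (0,0) (3,1)
Orthogonality requires all 16 pairs distinct.
But the pair (3,0) repeats: cell (0,1) has L1 = 3, L2 = 0, and cell (2,0) has L1 = 3, L2 = 0.
A repeated pair means some other pair never occurs (only 8 distinct pairs out of 16), so the squares are not orthogonal.
Conclusion: NO.

NO


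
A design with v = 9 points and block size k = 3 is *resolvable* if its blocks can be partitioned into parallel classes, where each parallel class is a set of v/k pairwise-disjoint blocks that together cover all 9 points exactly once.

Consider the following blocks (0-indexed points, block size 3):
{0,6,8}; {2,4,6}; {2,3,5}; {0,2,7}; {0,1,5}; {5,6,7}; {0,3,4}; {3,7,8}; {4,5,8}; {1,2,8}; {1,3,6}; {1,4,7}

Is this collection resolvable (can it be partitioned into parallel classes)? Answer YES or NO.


v = 9, block size k = 3, number of blocks = 12.
For resolvability, blocks must partition into parallel classes of size v/k = 3.
Total blocks must therefore be a multiple of 3: 12 = 3·4 + 0 ⇒ divisible ✓.
Greedy packing gives 4 candidate class(es). Each should be a full parallel class (size 3, covers all 9 points).
  Class 1 (3 blocks): {0,6,8}; {2,3,5}; {1,4,7}. Points covered: [0, 1, 2, 3, 4, 5, 6, 7, 8].
  Class 2 (3 blocks): {2,4,6}; {0,1,5}; {3,7,8}. Points covered: [0, 1, 2, 3, 4, 5, 6, 7, 8].
  Class 3 (3 blocks): {0,2,7}; {4,5,8}; {1,3,6}. Points covered: [0, 1, 2, 3, 4, 5, 6, 7, 8].
  Class 4 (3 blocks): {5,6,7}; {0,3,4}; {1,2,8}. Points covered: [0, 1, 2, 3, 4, 5, 6, 7, 8].
All classes full (size 3)? YES. All classes cover every point? YES.
Resolvable? YES.

YES


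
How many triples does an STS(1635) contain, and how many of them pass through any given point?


An STS(v) is a 2-(v, 3, 1) BIBD: block size k = 3, λ = 1.
Replication: r(k − 1) = λ(v − 1) ⇒ r·2 = 1635 − 1 = 1634 ⇒ r = 817.
Block count: b = v(v − 1)/6 = 1635·1634/6 = 2671590/6 = 445265.

r = 817, b = 445265.


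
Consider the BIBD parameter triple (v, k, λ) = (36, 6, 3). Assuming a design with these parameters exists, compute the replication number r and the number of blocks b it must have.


Any 2-(v, k, λ) BIBD satisfies two necessary conditions:
  (i)  Each point sits in r blocks, and counting incidences through any fixed point gives r(k − 1) = λ(v − 1), so r = λ(v − 1)/(k − 1).
  (ii) Total incidences bk = vr, so b = vr/k.
Step 1: r = λ(v − 1)/(k − 1) = 3·(36 − 1)/(6 − 1) = 3·35/5 = 105/5 = 21.
Step 2: b = vr/k = 36·21/6 = 756/6 = 126.
Check integrality: r = 21 ∈ Z ✓, b = 126 ∈ Z ✓.
(These identities are necessary conditions: they determine r and b for any design with these parameters, but do not by themselves prove that one exists.)

r = 21, b = 126.


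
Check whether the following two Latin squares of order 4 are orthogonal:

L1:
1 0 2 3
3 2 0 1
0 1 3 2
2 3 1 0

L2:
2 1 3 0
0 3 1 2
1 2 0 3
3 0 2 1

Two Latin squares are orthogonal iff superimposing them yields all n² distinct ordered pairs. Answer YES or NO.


Form the n² = 16 superimposed pairs (L1[i][j], L2[i][j]), row by row (rows and columns indexed from 0):
row 0: (1,2) (0,1) (2,3) (3,0)
row 1: (3,0) (2,3) (0,1) (1,2)
row 2: (0,1) (1,2) (3,0) (2,3)
row 3: (2,3) (3,0) (1,2) (0,1)
Orthogonality requires all 16 pairs distinct.
But the pair (3,0) repeats: cell (0,3) has L1 = 3, L2 = 0, and cell (1,0) has L1 = 3, L2 = 0.
A repeated pair means some other pair never occurs (only 4 distinct pairs out of 16), so the squares are not orthogonal.
Conclusion: NO.

NO


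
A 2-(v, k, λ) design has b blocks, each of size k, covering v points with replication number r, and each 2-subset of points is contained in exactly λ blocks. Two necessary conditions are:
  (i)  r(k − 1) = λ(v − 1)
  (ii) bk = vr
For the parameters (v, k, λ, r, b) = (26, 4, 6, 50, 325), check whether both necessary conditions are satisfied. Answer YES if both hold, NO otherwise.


Condition (i): r(k − 1) = 50·3 = 150; λ(v − 1) = 6·25 = 150. Match? YES.
Condition (ii): bk = 325·4 = 1300; vr = 26·50 = 1300. Match? YES.
Both conditions hold? YES.

YES


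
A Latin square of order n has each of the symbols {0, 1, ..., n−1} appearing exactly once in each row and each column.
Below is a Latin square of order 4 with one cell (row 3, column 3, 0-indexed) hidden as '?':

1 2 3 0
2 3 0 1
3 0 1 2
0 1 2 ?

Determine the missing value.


Row 3 contains symbols [0, 1, 2] — missing [3].
Column 3 contains symbols [0, 1, 2] — missing [3].
The missing symbol must appear in both missing sets; intersection = [3].
Therefore the hidden value is 3.

Missing value = 3.


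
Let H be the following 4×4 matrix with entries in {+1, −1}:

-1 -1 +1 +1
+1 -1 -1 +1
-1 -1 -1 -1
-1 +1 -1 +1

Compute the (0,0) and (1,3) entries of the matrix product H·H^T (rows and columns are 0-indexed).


Row 0 of H: [-1, -1, 1, 1].
Row 1 of H: [1, -1, -1, 1].
Row 3 of H: [-1, 1, -1, 1].
(H·H^T)[0][0] = Σ_j H[0][j]·H[0][j] = (-1)² + (-1)² + (1)² + (1)² = 1 + 1 + 1 + 1 = 4.
(H·H^T)[1][3] = Σ_j H[1][j]·H[3][j] = (1)·(-1) + (-1)·(1) + (-1)·(-1) + (1)·(1) = -1 + -1 + 1 + 1 = 0.
So rows 1 and 3 are orthogonal; the diagonal entry equals n = 4.

(0,0) entry = 4; (1,3) entry = 0.


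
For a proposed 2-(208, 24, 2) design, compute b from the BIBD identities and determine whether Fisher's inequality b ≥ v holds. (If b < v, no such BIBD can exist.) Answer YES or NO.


b = λv(v − 1)/(k(k − 1)) = 2·208·207/(24·23) = 86112/552 = 156.
Compare with v = 208: b < v, so Fisher's inequality fails.

NO


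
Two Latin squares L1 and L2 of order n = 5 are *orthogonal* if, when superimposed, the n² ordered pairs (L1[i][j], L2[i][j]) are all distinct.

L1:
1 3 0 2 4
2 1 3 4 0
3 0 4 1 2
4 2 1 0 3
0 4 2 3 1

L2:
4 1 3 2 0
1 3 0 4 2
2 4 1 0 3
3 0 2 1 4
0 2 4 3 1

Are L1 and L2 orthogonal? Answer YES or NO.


Form the n² = 25 superimposed pairs (L1[i][j], L2[i][j]), row by row (rows and columns indexed from 0):
row 0: (1,4) (3,1) (0,3) (2,2) (4,0)
row 1: (2,1) (1,3) (3,0) (4,4) (0,2)
row 2: (3,2) (0,4) (4,1) (1,0) (2,3)
row 3: (4,3) (2,0) (1,2) (0,1) (3,4)
row 4: (0,0) (4,2) (2,4) (3,3) (1,1)
Orthogonality requires all 25 pairs distinct.
Check by first coordinate: for each symbol s of L1, list the L2 entries in the n cells where L1 = s; they must all differ.
  L1 = 0: L2 entries (in reading order) 3, 2, 4, 1, 0 — all 5 distinct ✓
  L1 = 1: L2 entries (in reading order) 4, 3, 0, 2, 1 — all 5 distinct ✓
  L1 = 2: L2 entries (in reading order) 2, 1, 3, 0, 4 — all 5 distinct ✓
  L1 = 3: L2 entries (in reading order) 1, 0, 2, 4, 3 — all 5 distinct ✓
  L1 = 4: L2 entries (in reading order) 0, 4, 1, 3, 2 — all 5 distinct ✓
Every symbol of L1 meets every symbol of L2 exactly once, so all 25 pairs are distinct (25 of 25).
Conclusion: YES.

YES


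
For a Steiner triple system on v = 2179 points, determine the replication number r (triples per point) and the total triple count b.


An STS(v) is a 2-(v, 3, 1) BIBD: block size k = 3, λ = 1.
Replication: r(k − 1) = λ(v − 1) ⇒ r·2 = 2179 − 1 = 2178 ⇒ r = 1089.
Block count: bk = vr ⇒ b·3 = 2179·1089 = 2372931 ⇒ b = 790977.

r = 1089, b = 790977.


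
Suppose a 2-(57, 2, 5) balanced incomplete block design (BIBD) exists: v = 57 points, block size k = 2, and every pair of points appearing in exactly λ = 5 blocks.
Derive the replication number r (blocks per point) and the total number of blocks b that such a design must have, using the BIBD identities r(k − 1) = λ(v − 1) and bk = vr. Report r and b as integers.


Any 2-(v, k, λ) BIBD satisfies two necessary conditions:
  (i)  Each point sits in r blocks, and counting incidences through any fixed point gives r(k − 1) = λ(v − 1), so r = λ(v − 1)/(k − 1).
  (ii) Total incidences bk = vr, so b = vr/k.
Step 1: r = λ(v − 1)/(k − 1) = 5·(57 − 1)/(2 − 1) = 5·56/1 = 280/1 = 280.
Step 2: b = vr/k = 57·280/2 = 15960/2 = 7980.
Check integrality: r = 280 ∈ Z ✓, b = 7980 ∈ Z ✓.
(These identities are necessary conditions: they determine r and b for any design with these parameters, but do not by themselves prove that one exists.)

r = 280, b = 7980.


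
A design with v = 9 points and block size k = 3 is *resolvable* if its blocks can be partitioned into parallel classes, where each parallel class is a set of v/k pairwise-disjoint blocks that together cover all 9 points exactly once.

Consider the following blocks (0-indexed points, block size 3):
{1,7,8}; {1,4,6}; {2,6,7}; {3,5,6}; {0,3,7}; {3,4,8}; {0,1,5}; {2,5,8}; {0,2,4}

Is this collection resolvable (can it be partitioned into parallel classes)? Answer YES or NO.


v = 9, block size k = 3, number of blocks = 9.
For resolvability, blocks must partition into parallel classes of size v/k = 3.
Total blocks must therefore be a multiple of 3: 9 = 3·3 + 0 ⇒ divisible ✓.
Greedy packing gives 3 candidate class(es). Each should be a full parallel class (size 3, covers all 9 points).
  Class 1 (3 blocks): {1,7,8}; {3,5,6}; {0,2,4}. Points covered: [0, 1, 2, 3, 4, 5, 6, 7, 8].
  Class 2 (3 blocks): {1,4,6}; {0,3,7}; {2,5,8}. Points covered: [0, 1, 2, 3, 4, 5, 6, 7, 8].
  Class 3 (3 blocks): {2,6,7}; {3,4,8}; {0,1,5}. Points covered: [0, 1, 2, 3, 4, 5, 6, 7, 8].
All classes full (size 3)? YES. All classes cover every point? YES.
Resolvable? YES.

YES


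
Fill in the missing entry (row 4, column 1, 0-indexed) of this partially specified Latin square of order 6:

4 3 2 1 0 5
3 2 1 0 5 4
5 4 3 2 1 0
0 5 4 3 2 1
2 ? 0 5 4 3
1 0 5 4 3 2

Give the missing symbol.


Row 4 contains symbols [0, 2, 3, 4, 5] — missing [1].
Column 1 contains symbols [0, 2, 3, 4, 5] — missing [1].
The missing symbol must appear in both missing sets; intersection = [1].
Therefore the hidden value is 1.

Missing value = 1.


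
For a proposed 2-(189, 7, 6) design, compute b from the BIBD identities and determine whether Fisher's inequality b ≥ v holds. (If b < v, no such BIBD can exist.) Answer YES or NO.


r = λ(v − 1)/(k − 1) = 6·188/6 = 188.
b = vr/k = 189·188/7 = 5076.
Fisher's inequality: b ≥ v ⇔ 5076 ≥ 189? YES.

YES


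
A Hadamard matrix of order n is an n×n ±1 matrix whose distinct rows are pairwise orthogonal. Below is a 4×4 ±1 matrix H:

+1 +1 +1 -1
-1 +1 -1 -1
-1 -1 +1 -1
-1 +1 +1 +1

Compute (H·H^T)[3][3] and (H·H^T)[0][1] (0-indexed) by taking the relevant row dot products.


Row 0 of H: [1, 1, 1, -1].
Row 1 of H: [-1, 1, -1, -1].
Row 3 of H: [-1, 1, 1, 1].
(H·H^T)[3][3] = Σ_j H[3][j]·H[3][j] = (-1)² + (1)² + (1)² + (1)² = 1 + 1 + 1 + 1 = 4.
(H·H^T)[0][1] = Σ_j H[0][j]·H[1][j] = (1)·(-1) + (1)·(1) + (1)·(-1) + (-1)·(-1) = -1 + 1 + -1 + 1 = 0.
So rows 0 and 1 are orthogonal; the diagonal entry equals n = 4.

(3,3) entry = 4; (0,1) entry = 0.


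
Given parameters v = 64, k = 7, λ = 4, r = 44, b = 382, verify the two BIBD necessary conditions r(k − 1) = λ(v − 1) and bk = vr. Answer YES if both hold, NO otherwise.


Condition (i): r(k − 1) = 44·6 = 264; λ(v − 1) = 4·63 = 252. Match? NO.
Condition (ii): bk = 382·7 = 2674; vr = 64·44 = 2816. Match? NO.
Both conditions hold? NO.

NO


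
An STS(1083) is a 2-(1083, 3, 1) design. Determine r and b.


An STS(v) is a 2-(v, 3, 1) BIBD: block size k = 3, λ = 1.
Replication: r(k − 1) = λ(v − 1) ⇒ r·2 = 1083 − 1 = 1082 ⇒ r = 541.
Block count: b = v(v − 1)/6 = 1083·1082/6 = 1171806/6 = 195301.

r = 541, b = 195301.


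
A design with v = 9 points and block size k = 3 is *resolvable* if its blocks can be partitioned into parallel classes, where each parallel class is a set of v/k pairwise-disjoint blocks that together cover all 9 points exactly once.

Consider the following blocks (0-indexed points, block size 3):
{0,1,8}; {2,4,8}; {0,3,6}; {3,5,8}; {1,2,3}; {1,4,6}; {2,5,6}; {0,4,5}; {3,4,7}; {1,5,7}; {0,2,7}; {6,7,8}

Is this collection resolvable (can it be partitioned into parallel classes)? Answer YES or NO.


v = 9, block size k = 3, number of blocks = 12.
For resolvability, blocks must partition into parallel classes of size v/k = 3.
Total blocks must therefore be a multiple of 3: 12 = 3·4 + 0 ⇒ divisible ✓.
Greedy packing gives 4 candidate class(es). Each should be a full parallel class (size 3, covers all 9 points).
  Class 1 (3 blocks): {0,1,8}; {2,5,6}; {3,4,7}. Points covered: [0, 1, 2, 3, 4, 5, 6, 7, 8].
  Class 2 (3 blocks): {2,4,8}; {0,3,6}; {1,5,7}. Points covered: [0, 1, 2, 3, 4, 5, 6, 7, 8].
  Class 3 (3 blocks): {3,5,8}; {1,4,6}; {0,2,7}. Points covered: [0, 1, 2, 3, 4, 5, 6, 7, 8].
  Class 4 (3 blocks): {1,2,3}; {0,4,5}; {6,7,8}. Points covered: [0, 1, 2, 3, 4, 5, 6, 7, 8].
All classes full (size 3)? YES. All classes cover every point? YES.
Resolvable? YES.

YES


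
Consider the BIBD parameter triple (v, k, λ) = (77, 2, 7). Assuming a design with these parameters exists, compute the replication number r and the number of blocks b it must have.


Any 2-(v, k, λ) BIBD satisfies two necessary conditions:
  (i)  Each point sits in r blocks, and counting incidences through any fixed point gives r(k − 1) = λ(v − 1), so r = λ(v − 1)/(k − 1).
  (ii) Total incidences bk = vr, so b = vr/k.
Step 1: r = λ(v − 1)/(k − 1) = 7·(77 − 1)/(2 − 1) = 7·76/1 = 532/1 = 532.
Step 2: b = vr/k = 77·532/2 = 40964/2 = 20482.
Check integrality: r = 532 ∈ Z ✓, b = 20482 ∈ Z ✓.
(These identities are necessary conditions: they determine r and b for any design with these parameters, but do not by themselves prove that one exists.)

r = 532, b = 20482.


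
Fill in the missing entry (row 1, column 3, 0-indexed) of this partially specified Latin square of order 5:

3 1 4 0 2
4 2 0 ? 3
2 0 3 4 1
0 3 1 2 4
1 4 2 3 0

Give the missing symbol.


Row 1 contains symbols [0, 2, 3, 4] — missing [1].
Column 3 contains symbols [0, 2, 3, 4] — missing [1].
The missing symbol must appear in both missing sets; intersection = [1].
Therefore the hidden value is 1.

Missing value = 1.


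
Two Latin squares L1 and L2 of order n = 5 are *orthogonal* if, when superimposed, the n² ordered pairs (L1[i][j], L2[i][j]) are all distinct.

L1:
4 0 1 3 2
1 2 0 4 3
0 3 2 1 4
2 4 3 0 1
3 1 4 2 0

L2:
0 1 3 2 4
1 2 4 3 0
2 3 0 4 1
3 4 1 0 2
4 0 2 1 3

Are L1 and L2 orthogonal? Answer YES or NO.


Form the n² = 25 superimposed pairs (L1[i][j], L2[i][j]), row by row (rows and columns indexed from 0):
row 0: (4,0) (0,1) (1,3) (3,2) (2,4)
row 1: (1,1) (2,2) (0,4) (4,3) (3,0)
row 2: (0,2) (3,3) (2,0) (1,4) (4,1)
row 3: (2,3) (4,4) (3,1) (0,0) (1,2)
row 4: (3,4) (1,0) (4,2) (2,1) (0,3)
Orthogonality requires all 25 pairs distinct.
Check by first coordinate: for each symbol s of L1, list the L2 entries in the n cells where L1 = s; they must all differ.
  L1 = 0: L2 entries (in reading order) 1, 4, 2, 0, 3 — all 5 distinct ✓
  L1 = 1: L2 entries (in reading order) 3, 1, 4, 2, 0 — all 5 distinct ✓
  L1 = 2: L2 entries (in reading order) 4, 2, 0, 3, 1 — all 5 distinct ✓
  L1 = 3: L2 entries (in reading order) 2, 0, 3, 1, 4 — all 5 distinct ✓
  L1 = 4: L2 entries (in reading order) 0, 3, 1, 4, 2 — all 5 distinct ✓
Every symbol of L1 meets every symbol of L2 exactly once, so all 25 pairs are distinct (25 of 25).
Conclusion: YES.

YES


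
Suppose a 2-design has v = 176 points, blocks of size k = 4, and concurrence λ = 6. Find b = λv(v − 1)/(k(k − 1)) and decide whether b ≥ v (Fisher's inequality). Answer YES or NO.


r = λ(v − 1)/(k − 1) = 6·175/3 = 350.
b = vr/k = 176·350/4 = 15400.
Fisher's inequality: b ≥ v ⇔ 15400 ≥ 176? YES.

YES


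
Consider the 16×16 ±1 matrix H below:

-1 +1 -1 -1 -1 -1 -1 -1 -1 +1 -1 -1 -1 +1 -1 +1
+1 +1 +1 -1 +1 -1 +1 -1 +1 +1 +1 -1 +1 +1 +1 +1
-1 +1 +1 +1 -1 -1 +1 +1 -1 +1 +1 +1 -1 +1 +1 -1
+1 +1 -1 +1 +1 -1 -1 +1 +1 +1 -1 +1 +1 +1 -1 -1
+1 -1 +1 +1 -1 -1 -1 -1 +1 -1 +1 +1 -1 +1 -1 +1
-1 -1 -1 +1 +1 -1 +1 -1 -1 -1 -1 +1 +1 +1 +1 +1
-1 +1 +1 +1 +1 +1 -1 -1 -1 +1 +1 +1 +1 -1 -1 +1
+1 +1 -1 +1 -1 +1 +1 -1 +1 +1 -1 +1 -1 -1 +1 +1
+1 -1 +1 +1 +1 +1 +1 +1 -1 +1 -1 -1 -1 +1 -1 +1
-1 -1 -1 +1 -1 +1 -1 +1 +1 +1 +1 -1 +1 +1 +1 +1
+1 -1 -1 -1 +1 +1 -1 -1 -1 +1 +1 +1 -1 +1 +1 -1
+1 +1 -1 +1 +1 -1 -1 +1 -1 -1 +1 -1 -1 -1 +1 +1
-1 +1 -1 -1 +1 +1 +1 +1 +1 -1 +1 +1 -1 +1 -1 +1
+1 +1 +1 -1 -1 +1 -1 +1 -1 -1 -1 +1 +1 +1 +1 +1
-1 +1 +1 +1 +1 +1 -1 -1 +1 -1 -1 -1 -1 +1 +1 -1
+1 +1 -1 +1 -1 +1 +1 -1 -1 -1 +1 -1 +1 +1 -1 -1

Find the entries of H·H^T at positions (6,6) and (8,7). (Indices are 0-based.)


Row 6 of H: [-1, 1, 1, 1, 1, 1, -1, -1, -1, 1, 1, 1, 1, -1, -1, 1].
Row 7 of H: [1, 1, -1, 1, -1, 1, 1, -1, 1, 1, -1, 1, -1, -1, 1, 1].
Row 8 of H: [1, -1, 1, 1, 1, 1, 1, 1, -1, 1, -1, -1, -1, 1, -1, 1].
(H·H^T)[6][6] = Σ_j H[6][j]·H[6][j] = (-1)² + (1)² + (1)² + (1)² + (1)² + (1)² + (-1)² + (-1)² + (-1)² + (1)² + (1)² + (1)² + (1)² + (-1)² + (-1)² + (1)² = 1 + 1 + 1 + 1 + 1 + 1 + 1 + 1 + 1 + 1 + 1 + 1 + 1 + 1 + 1 + 1 = 16.
(H·H^T)[8][7] = Σ_j H[8][j]·H[7][j] = (1)·(1) + (-1)·(1) + (1)·(-1) + (1)·(1) + (1)·(-1) + (1)·(1) + (1)·(1) + (1)·(-1) + (-1)·(1) + (1)·(1) + (-1)·(-1) + (-1)·(1) + (-1)·(-1) + (1)·(-1) + (-1)·(1) + (1)·(1) = 1 + -1 + -1 + 1 + -1 + 1 + 1 + -1 + -1 + 1 + 1 + -1 + 1 + -1 + -1 + 1 = 0.
So rows 8 and 7 are orthogonal; the diagonal entry equals n = 16.

(6,6) entry = 16; (8,7) entry = 0.


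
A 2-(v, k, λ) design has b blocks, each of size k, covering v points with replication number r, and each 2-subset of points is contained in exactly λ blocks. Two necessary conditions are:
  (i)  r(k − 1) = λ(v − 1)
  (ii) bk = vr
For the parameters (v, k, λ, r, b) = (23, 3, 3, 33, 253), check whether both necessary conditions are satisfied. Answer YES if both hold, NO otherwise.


Condition (i): r(k − 1) = 33·2 = 66; λ(v − 1) = 3·22 = 66. Match? YES.
Condition (ii): bk = 253·3 = 759; vr = 23·33 = 759. Match? YES.
Both conditions hold? YES.

YES


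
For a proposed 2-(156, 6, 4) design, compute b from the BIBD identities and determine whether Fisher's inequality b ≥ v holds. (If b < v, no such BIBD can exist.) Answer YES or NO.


r = λ(v − 1)/(k − 1) = 4·155/5 = 124.
b = vr/k = 156·124/6 = 3224.
Fisher's inequality: b ≥ v ⇔ 3224 ≥ 156? YES.

YES


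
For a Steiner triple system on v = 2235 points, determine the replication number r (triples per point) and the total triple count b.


An STS(v) is a 2-(v, 3, 1) BIBD: block size k = 3, λ = 1.
Replication: r(k − 1) = λ(v − 1) ⇒ r·2 = 2235 − 1 = 2234 ⇒ r = 1117.
Block count: b = v(v − 1)/6 = 2235·2234/6 = 4992990/6 = 832165.
(Check via bk = vr: 832165·3 = 2496495 = 2235·1117 = 2496495 ✓.)

r = 1117, b = 832165.


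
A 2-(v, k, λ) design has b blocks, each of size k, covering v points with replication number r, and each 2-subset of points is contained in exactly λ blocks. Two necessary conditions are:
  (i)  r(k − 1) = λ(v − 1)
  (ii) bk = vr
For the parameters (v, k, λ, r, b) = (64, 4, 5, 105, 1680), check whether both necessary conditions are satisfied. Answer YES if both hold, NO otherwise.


Condition (i): r(k − 1) = 105·3 = 315; λ(v − 1) = 5·63 = 315. Match? YES.
Condition (ii): bk = 1680·4 = 6720; vr = 64·105 = 6720. Match? YES.
Both conditions hold? YES.

YES


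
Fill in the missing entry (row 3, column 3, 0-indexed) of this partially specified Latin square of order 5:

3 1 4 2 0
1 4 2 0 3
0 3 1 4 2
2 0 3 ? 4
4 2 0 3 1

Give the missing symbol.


Row 3 contains symbols [0, 2, 3, 4] — missing [1].
Column 3 contains symbols [0, 2, 3, 4] — missing [1].
The missing symbol must appear in both missing sets; intersection = [1].
Therefore the hidden value is 1.

Missing value = 1.


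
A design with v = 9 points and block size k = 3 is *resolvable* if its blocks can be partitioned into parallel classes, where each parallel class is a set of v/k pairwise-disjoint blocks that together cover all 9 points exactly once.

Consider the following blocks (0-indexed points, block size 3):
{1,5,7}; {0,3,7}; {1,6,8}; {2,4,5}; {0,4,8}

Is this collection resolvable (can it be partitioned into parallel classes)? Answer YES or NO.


v = 9, block size k = 3, number of blocks = 5.
For resolvability, blocks must partition into parallel classes of size v/k = 3.
Total blocks must therefore be a multiple of 3: 5 = 3·1 + 2 ⇒ not divisible ✗.
Resolvable? NO.

NO


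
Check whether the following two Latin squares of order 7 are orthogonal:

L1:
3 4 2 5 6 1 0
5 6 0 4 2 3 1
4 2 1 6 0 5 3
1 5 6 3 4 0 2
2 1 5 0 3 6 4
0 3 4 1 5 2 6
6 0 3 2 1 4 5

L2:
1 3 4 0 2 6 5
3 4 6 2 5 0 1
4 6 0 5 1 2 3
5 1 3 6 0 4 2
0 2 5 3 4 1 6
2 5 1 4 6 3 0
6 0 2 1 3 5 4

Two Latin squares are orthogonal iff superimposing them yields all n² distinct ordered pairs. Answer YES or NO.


Form the n² = 49 superimposed pairs (L1[i][j], L2[i][j]), row by row (rows and columns indexed from 0):
row 0: (3,1) (4,3) (2,4) (5,0) (6,2) (1,6) (0,5)
row 1: (5,3) (6,4) (0,6) (4,2) (2,5) (3,0) (1,1)
row 2: (4,4) (2,6) (1,0) (6,5) (0,1) (5,2) (3,3)
row 3: (1,5) (5,1) (6,3) (3,6) (4,0) (0,4) (2,2)
row 4: (2,0) (1,2) (5,5) (0,3) (3,4) (6,1) (4,6)
row 5: (0,2) (3,5) (4,1) (1,4) (5,6) (2,3) (6,0)
row 6: (6,6) (0,0) (3,2) (2,1) (1,3) (4,5) (5,4)
Orthogonality requires all 49 pairs distinct.
Check by first coordinate: for each symbol s of L1, list the L2 entries in the n cells where L1 = s; they must all differ.
  L1 = 0: L2 entries (in reading order) 5, 6, 1, 4, 3, 2, 0 — all 7 distinct ✓
  L1 = 1: L2 entries (in reading order) 6, 1, 0, 5, 2, 4, 3 — all 7 distinct ✓
  L1 = 2: L2 entries (in reading order) 4, 5, 6, 2, 0, 3, 1 — all 7 distinct ✓
  L1 = 3: L2 entries (in reading order) 1, 0, 3, 6, 4, 5, 2 — all 7 distinct ✓
  L1 = 4: L2 entries (in reading order) 3, 2, 4, 0, 6, 1, 5 — all 7 distinct ✓
  L1 = 5: L2 entries (in reading order) 0, 3, 2, 1, 5, 6, 4 — all 7 distinct ✓
  L1 = 6: L2 entries (in reading order) 2, 4, 5, 3, 1, 0, 6 — all 7 distinct ✓
Every symbol of L1 meets every symbol of L2 exactly once, so all 49 pairs are distinct (49 of 49).
Conclusion: YES.

YES


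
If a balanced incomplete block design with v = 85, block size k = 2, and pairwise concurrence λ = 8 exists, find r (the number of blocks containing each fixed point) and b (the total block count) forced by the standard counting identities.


Any 2-(v, k, λ) BIBD satisfies two necessary conditions:
  (i)  Each point sits in r blocks, and counting incidences through any fixed point gives r(k − 1) = λ(v − 1), so r = λ(v − 1)/(k − 1).
  (ii) Total incidences bk = vr, so b = vr/k.
Step 1: r = λ(v − 1)/(k − 1) = 8·(85 − 1)/(2 − 1) = 8·84/1 = 672/1 = 672.
Step 2: b = vr/k = 85·672/2 = 57120/2 = 28560.
Check integrality: r = 672 ∈ Z ✓, b = 28560 ∈ Z ✓.
(These identities are necessary conditions: they determine r and b for any design with these parameters, but do not by themselves prove that one exists.)

r = 672, b = 28560.
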